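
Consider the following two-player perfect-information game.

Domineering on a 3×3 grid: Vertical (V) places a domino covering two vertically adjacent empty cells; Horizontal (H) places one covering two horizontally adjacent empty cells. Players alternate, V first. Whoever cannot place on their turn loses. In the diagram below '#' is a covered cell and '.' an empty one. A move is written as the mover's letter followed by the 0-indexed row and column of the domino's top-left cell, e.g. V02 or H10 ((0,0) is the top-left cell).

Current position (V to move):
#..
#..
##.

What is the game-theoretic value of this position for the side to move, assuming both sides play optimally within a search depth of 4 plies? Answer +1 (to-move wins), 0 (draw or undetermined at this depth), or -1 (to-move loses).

[#../#../##.] V move#1: V01:+1/##./##./##.*, V02:+1/#.#/#.#/##., V12:-1/#../#.#/###
[##./##./##.] end (terminal -1, H#2); searched #../#../##. to 4

value(#../#../##., V) = +1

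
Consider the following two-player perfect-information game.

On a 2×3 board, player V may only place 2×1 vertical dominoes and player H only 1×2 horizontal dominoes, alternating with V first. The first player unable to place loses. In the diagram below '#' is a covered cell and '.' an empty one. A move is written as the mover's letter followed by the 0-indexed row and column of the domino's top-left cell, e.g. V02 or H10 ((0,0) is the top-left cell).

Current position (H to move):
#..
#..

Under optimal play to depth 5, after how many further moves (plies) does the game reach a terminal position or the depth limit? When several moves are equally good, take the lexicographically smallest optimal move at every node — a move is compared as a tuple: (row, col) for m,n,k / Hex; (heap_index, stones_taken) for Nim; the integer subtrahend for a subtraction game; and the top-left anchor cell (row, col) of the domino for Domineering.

PV length from [#../#..]: 1 ply

p1 H@[#../#..]: H01[###/#..]+1* H11[#../###]+1
p2 V@[###/#..] terminal -1; root [#../#..] d5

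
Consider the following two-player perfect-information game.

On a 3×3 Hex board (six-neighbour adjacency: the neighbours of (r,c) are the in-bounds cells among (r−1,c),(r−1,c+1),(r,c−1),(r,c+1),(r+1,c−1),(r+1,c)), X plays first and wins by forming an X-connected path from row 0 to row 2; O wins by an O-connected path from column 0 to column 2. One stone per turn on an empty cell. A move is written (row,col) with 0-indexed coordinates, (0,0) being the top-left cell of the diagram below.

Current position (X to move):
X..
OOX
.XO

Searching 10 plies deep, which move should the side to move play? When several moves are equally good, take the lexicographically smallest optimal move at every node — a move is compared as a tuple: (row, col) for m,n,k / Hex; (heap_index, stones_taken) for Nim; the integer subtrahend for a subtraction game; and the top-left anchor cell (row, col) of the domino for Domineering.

ply 1, X at X../OOX/.XO | (0,1)=-1→XX./OOX/.XO; (0,2)=+1→X.X/OOX/.XO*; (2,0)=-1→X../OOX/XXO
ply 2: X.X/OOX/.XO is terminal -1 (O); from X../OOX/.XO depth 10

X's best at [X../OOX/.XO]: (0,2)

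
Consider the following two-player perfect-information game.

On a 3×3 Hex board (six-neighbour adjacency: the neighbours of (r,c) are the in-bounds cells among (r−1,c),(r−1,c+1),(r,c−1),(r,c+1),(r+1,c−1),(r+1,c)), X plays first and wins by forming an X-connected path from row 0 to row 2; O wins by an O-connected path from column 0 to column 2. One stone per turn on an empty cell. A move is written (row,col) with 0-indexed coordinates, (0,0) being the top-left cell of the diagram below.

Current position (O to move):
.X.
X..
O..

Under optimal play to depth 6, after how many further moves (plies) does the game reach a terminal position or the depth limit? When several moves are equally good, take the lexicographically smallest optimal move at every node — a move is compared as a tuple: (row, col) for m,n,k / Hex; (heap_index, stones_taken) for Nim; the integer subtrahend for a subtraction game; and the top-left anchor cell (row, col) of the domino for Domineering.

ply 1, O at .X./X../O.. | (0,0)=-1→OX./X../O..; (0,2)=+1→.XO/X../O..*; (1,1)=+1→.X./XO./O..; (1,2)=+1→.X./X.O/O..; (2,1)=+1→.X./X../OO.; (2,2)=+1→.X./X../O.O
ply 2, X at .XO/X../O.. | (0,0)=-1→XXO/X../O..*; (1,1)=-1→.XO/XX./O..; (1,2)=-1→.XO/X.X/O..; (2,1)=-1→.XO/X../OX.; (2,2)=-1→.XO/X../O.X
ply 3, O at XXO/X../O.. | (1,1)=+1→XXO/XO./O..*; (1,2)=+1→XXO/X.O/O..; (2,1)=+1→XXO/X../OO.; (2,2)=+1→XXO/X../O.O
ply 4: XXO/XO./O.. is terminal -1 (X); from .X./X../O.. depth 6

PV length from [.X./X../O..]: 3 plies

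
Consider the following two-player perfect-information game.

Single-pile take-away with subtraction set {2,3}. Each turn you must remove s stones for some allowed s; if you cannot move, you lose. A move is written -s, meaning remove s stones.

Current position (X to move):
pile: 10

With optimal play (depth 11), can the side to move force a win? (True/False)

[10] X move#1: -2:-1/8*, -3:-1/7
[8] O move#2: -2:+1/6*, -3:+1/5
[6] X move#3: -2:-1/4*, -3:-1/3
[4] O move#4: -2:-1/2, -3:+1/1*
[1] end (terminal -1, X#5); searched 10 to 11

X winning at [10]: False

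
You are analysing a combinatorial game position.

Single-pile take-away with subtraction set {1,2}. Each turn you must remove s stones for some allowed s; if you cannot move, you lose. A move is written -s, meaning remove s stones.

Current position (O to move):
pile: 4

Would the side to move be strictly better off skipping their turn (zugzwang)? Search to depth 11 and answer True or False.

zugzwang(4, O) = False

ply 1, O at 4 | -1=+1→3*; -2=-1→2
ply 2, X at 3 | -1=-1→2*; -2=-1→1
ply 3, O at 2 | -1=-1→1; -2=+1→0*
ply 4: 0 is terminal -1 (X); from 4 depth 11
if O skipped the turn, X would face:
~ ply 1, X at 4 | -1=+1→3*; -2=-1→2
~ ply 2, O at 3 | -1=-1→2*; -2=-1→1
~ ply 3, X at 2 | -1=-1→1; -2=+1→0*
~ ply 4: 0 is terminal -1 (O); from 4 depth 11
compare (O): move=+1 vs pass=-1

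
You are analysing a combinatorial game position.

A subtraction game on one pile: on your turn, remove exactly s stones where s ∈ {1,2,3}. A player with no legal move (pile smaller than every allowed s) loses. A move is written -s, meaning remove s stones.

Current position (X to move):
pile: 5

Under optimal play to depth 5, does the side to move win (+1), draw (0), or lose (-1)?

[5] X move#1: -1:+1/4*, -2:-1/3, -3:-1/2
[4] O move#2: -1:-1/3*, -2:-1/2, -3:-1/1
[3] X move#3: -1:-1/2, -2:-1/1, -3:+1/0*
[0] end (terminal -1, O#4); searched 5 to 5

value(5, X) = +1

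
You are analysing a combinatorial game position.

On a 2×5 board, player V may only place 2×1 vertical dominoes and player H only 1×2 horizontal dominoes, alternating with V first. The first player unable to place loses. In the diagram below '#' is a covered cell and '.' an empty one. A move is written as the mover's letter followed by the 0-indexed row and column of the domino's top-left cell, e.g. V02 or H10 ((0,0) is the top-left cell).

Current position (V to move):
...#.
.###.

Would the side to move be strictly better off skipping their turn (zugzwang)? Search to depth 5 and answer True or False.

zugzwang(...#./.###., V) = False

p1 V@[...#./.###.]: V00[#..#./####.]+1* V04[...##/.####]-1
p2 H@[#..#./####.]: H01[####./####.]-1*
p3 V@[####./####.]: V04[#####/#####]+1*
p4 H@[#####/#####] terminal -1; root [...#./.###.] d5
suppose V passes — search the same position with H to move:
pass> p1 H@[...#./.###.]: H00[##.#./.###.]-1* H01[.###./.###.]-1
pass> p2 V@[##.#./.###.]: V04[##.##/.####]+1*
pass> p3 H@[##.##/.####] terminal -1; root [...#./.###.] d5
for V: play +1, pass +1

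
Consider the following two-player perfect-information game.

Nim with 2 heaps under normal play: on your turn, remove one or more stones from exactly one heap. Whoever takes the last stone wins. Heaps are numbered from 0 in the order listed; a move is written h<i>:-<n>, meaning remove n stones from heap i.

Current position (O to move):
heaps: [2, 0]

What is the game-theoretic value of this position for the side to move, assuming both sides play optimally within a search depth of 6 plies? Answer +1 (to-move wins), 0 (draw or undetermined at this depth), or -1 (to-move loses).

value((2,0), O) = +1

ply 1, O at (2,0) | h0:-1=-1→(1,0); h0:-2=+1→(0,0)*
ply 2: (0,0) is terminal -1 (X); from (2,0) depth 6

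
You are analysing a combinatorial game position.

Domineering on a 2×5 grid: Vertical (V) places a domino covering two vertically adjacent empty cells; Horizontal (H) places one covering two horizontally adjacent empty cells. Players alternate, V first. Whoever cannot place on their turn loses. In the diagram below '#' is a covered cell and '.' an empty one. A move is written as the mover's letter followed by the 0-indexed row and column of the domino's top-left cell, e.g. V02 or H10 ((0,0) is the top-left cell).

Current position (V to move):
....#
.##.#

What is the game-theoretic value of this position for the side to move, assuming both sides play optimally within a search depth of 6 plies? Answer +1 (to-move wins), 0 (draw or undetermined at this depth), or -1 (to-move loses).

[....#/.##.#] V move#1: V00:-1/#...#/###.#*, V03:-1/...##/.####
[#...#/###.#] H move#2: H01:-1/###.#/###.#, H02:+1/#.###/###.#*
[#.###/###.#] end (terminal -1, V#3); searched ....#/.##.# to 6

value(....#/.##.#, V) = -1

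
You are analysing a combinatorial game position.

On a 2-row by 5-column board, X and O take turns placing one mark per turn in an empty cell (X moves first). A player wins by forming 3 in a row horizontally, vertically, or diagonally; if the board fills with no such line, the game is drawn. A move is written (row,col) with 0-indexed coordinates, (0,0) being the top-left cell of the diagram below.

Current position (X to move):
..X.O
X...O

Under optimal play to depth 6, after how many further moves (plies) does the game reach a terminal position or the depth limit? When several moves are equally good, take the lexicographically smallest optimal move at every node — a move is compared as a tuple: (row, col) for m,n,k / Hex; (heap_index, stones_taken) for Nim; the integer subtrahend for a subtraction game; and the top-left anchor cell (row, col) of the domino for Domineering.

PV length from [..X.O/X...O]: 3 plies

p1 X@[..X.O/X...O]: (0,0)[X.X.O/X...O]+0 (0,1)[.XX.O/X...O]+1* (0,3)[..XXO/X...O]+0 (1,1)[..X.O/XX..O]+0 (1,2)[..X.O/X.X.O]+1 (1,3)[..X.O/X..XO]+0
p2 O@[.XX.O/X...O]: (0,0)[OXX.O/X...O]-1* (0,3)[.XXOO/X...O]-1 (1,1)[.XX.O/XO..O]-1 (1,2)[.XX.O/X.O.O]-1 (1,3)[.XX.O/X..OO]-1
p3 X@[OXX.O/X...O]: (0,3)[OXXXO/X...O]+1* (1,1)[OXX.O/XX..O]+1 (1,2)[OXX.O/X.X.O]+1 (1,3)[OXX.O/X..XO]+0
p4 O@[OXXXO/X...O] terminal -1; root [..X.O/X...O] d6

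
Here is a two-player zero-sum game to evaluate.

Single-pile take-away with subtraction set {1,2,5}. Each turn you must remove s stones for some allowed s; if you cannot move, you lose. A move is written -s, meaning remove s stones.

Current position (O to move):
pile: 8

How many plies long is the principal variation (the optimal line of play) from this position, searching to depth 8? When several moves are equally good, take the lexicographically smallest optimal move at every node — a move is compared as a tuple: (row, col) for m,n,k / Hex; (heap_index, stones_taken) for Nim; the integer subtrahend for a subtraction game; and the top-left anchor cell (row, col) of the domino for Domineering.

PV length from [8]: 5 plies

p1 O@[8]: -1[7]-1 -2[6]+1* -5[3]+1
p2 X@[6]: -1[5]-1* -2[4]-1 -5[1]-1
p3 O@[5]: -1[4]-1 -2[3]+1* -5[0]+1
p4 X@[3]: -1[2]-1* -2[1]-1
p5 O@[2]: -1[1]-1 -2[0]+1*
p6 X@[0] terminal -1; root [8] d8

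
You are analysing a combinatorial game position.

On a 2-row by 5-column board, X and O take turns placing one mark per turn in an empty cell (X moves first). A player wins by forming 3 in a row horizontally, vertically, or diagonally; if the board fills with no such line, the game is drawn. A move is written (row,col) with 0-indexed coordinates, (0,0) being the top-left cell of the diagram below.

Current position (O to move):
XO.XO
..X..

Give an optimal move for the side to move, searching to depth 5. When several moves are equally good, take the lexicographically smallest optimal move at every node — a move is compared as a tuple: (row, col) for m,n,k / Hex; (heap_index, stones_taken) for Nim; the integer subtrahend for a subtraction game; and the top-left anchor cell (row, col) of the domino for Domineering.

[XO.XO/..X..] O move#1: (0,2):-1/XOOXO/..X.., (1,0):-1/XO.XO/O.X.., (1,1):+0/XO.XO/.OX..*, (1,3):+0/XO.XO/..XO., (1,4):-1/XO.XO/..X.O
[XO.XO/.OX..] X move#2: (0,2):+0/XOXXO/.OX..*, (1,0):+0/XO.XO/XOX.., (1,3):+0/XO.XO/.OXX., (1,4):+0/XO.XO/.OX.X
[XOXXO/.OX..] O move#3: (1,0):+0/XOXXO/OOX..*, (1,3):+0/XOXXO/.OXO., (1,4):+0/XOXXO/.OX.O
[XOXXO/OOX..] X move#4: (1,3):+0/XOXXO/OOXX.*, (1,4):+0/XOXXO/OOX.X
[XOXXO/OOXX.] O move#5: (1,4):+0/XOXXO/OOXXO*
[XOXXO/OOXXO] end (terminal +0, X#6); searched XO.XO/..X.. to 5

O's best at [XO.XO/..X..]: (1,1)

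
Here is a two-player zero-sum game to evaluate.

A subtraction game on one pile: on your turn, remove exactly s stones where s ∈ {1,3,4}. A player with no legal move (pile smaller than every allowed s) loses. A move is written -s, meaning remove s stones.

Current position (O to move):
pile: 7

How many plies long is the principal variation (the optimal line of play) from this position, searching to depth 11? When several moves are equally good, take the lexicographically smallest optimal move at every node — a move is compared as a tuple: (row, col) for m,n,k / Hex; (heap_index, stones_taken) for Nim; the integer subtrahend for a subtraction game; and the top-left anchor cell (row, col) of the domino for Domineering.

PV length from [7]: 4 plies

ply 1, O at 7 | -1=-1→6*; -3=-1→4; -4=-1→3
ply 2, X at 6 | -1=-1→5; -3=-1→3; -4=+1→2*
ply 3, O at 2 | -1=-1→1*
ply 4, X at 1 | -1=+1→0*
ply 5: 0 is terminal -1 (O); from 7 depth 11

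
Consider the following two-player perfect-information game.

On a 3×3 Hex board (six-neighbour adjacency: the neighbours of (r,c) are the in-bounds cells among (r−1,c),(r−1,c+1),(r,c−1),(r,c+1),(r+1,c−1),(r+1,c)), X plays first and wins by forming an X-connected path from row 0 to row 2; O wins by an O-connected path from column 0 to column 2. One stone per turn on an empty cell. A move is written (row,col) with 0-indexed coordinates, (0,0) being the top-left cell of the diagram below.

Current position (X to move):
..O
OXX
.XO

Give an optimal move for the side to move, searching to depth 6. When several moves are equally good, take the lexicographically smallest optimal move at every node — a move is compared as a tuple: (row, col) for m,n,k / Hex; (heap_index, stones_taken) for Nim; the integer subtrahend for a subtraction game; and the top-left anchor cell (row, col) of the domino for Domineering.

[..O/OXX/.XO] X move#1: (0,0):-1/X.O/OXX/.XO, (0,1):+1/.XO/OXX/.XO*, (2,0):-1/..O/OXX/XXO
[.XO/OXX/.XO] end (terminal -1, O#2); searched ..O/OXX/.XO to 6

X's best at [..O/OXX/.XO]: (0,1)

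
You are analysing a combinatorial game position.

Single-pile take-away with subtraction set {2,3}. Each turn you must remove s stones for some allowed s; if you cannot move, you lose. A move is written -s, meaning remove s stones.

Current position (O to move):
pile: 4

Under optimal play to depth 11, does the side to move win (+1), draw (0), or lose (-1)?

[4] O move#1: -2:-1/2, -3:+1/1*
[1] end (terminal -1, X#2); searched 4 to 11

value(4, O) = +1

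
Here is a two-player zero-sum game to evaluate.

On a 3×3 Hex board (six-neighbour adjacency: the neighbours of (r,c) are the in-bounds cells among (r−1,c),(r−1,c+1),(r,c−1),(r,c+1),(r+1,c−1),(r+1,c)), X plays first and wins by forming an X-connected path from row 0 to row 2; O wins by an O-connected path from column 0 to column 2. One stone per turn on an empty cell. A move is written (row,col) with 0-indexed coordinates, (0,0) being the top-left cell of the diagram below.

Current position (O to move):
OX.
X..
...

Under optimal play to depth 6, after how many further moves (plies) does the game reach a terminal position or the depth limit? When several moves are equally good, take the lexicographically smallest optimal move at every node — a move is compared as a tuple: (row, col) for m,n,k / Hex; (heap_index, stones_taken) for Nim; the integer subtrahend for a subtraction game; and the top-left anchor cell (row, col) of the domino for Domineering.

[OX./X../...] O move#1: (0,2):-1/OXO/X../...*, (1,1):-1/OX./XO./..., (1,2):-1/OX./X.O/..., (2,0):-1/OX./X../O.., (2,1):-1/OX./X../.O., (2,2):-1/OX./X../..O
[OXO/X../...] X move#2: (1,1):+1/OXO/XX./...*, (1,2):+1/OXO/X.X/..., (2,0):+1/OXO/X../X.., (2,1):+1/OXO/X../.X., (2,2):+1/OXO/X../..X
[OXO/XX./...] O move#3: (1,2):-1/OXO/XXO/...*, (2,0):-1/OXO/XX./O.., (2,1):-1/OXO/XX./.O., (2,2):-1/OXO/XX./..O
[OXO/XXO/...] X move#4: (2,0):+1/OXO/XXO/X..*, (2,1):+1/OXO/XXO/.X., (2,2):+1/OXO/XXO/..X
[OXO/XXO/X..] end (terminal -1, O#5); searched OX./X../... to 6

PV length from [OX./X../...]: 4 plies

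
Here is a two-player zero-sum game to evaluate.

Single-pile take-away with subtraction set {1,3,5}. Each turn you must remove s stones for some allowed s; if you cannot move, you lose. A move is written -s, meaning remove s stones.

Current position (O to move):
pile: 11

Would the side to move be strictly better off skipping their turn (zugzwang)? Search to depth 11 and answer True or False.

[11] O move#1: -1:+1/10*, -3:+1/8, -5:+1/6
[10] X move#2: -1:-1/9*, -3:-1/7, -5:-1/5
[9] O move#3: -1:+1/8*, -3:+1/6, -5:+1/4
[8] X move#4: -1:-1/7*, -3:-1/5, -5:-1/3
[7] O move#5: -1:+1/6*, -3:+1/4, -5:+1/2
[6] X move#6: -1:-1/5*, -3:-1/3, -5:-1/1
[5] O move#7: -1:+1/4*, -3:+1/2, -5:+1/0
[4] X move#8: -1:-1/3*, -3:-1/1
[3] O move#9: -1:+1/2*, -3:+1/0
[2] X move#10: -1:-1/1*
[1] O move#11: -1:+1/0*
[0] end (terminal -1, X#12); searched 11 to 11
pass branch (X moves first from the same position):
  | [11] X move#1: -1:+1/10*, -3:+1/8, -5:+1/6
  | [10] O move#2: -1:-1/9*, -3:-1/7, -5:-1/5
  | [9] X move#3: -1:+1/8*, -3:+1/6, -5:+1/4
  | [8] O move#4: -1:-1/7*, -3:-1/5, -5:-1/3
  | [7] X move#5: -1:+1/6*, -3:+1/4, -5:+1/2
  | [6] O move#6: -1:-1/5*, -3:-1/3, -5:-1/1
  | [5] X move#7: -1:+1/4*, -3:+1/2, -5:+1/0
  | [4] O move#8: -1:-1/3*, -3:-1/1
  | [3] X move#9: -1:+1/2*, -3:+1/0
  | [2] O move#10: -1:-1/1*
  | [1] X move#11: -1:+1/0*
  | [0] end (terminal -1, O#12); searched 11 to 11
O moving scores +1; O passing scores -1

zugzwang(11, O) = False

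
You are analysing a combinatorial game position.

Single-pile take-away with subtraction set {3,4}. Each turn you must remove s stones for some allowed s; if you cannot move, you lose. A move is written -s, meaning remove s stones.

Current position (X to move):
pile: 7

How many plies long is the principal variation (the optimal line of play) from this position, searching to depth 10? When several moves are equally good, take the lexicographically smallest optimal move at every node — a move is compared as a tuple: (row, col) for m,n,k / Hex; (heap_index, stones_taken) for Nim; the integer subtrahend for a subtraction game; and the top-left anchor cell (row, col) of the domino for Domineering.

[7] X move#1: -3:-1/4*, -4:-1/3
[4] O move#2: -3:+1/1*, -4:+1/0
[1] end (terminal -1, X#3); searched 7 to 10

PV length from [7]: 2 plies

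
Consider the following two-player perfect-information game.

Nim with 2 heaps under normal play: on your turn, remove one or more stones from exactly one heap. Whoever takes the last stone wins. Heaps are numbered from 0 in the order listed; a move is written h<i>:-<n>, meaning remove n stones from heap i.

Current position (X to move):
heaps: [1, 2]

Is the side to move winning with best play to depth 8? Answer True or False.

X winning at [(1,2)]: True

[(1,2)] X move#1: h0:-1:-1/(0,2), h1:-1:+1/(1,1)*, h1:-2:-1/(1,0)
[(1,1)] O move#2: h0:-1:-1/(0,1)*, h1:-1:-1/(1,0)
[(0,1)] X move#3: h1:-1:+1/(0,0)*
[(0,0)] end (terminal -1, O#4); searched (1,2) to 8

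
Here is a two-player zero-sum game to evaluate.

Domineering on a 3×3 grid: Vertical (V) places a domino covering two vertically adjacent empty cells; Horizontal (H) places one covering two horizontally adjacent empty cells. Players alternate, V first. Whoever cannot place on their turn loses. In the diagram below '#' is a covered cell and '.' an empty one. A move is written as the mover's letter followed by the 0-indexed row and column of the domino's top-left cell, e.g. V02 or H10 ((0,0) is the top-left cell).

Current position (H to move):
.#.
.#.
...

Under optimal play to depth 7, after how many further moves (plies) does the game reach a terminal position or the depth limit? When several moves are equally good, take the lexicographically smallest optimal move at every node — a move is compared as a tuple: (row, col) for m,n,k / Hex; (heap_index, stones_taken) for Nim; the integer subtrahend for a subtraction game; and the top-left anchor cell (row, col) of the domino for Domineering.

ply 1, H at .#./.#./... | H20=-1→.#./.#./##.*; H21=-1→.#./.#./.##
ply 2, V at .#./.#./##. | V00=+1→##./##./##.*; V02=+1→.##/.##/##.; V12=+1→.#./.##/###
ply 3: ##./##./##. is terminal -1 (H); from .#./.#./... depth 7

PV length from [.#./.#./...]: 2 plies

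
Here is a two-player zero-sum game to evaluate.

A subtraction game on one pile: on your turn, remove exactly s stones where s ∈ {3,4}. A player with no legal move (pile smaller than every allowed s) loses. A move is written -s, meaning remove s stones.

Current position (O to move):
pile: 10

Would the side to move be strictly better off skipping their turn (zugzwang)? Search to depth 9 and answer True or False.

zugzwang(10, O) = False

ply 1, O at 10 | -3=+1→7*; -4=-1→6
ply 2, X at 7 | -3=-1→4*; -4=-1→3
ply 3, O at 4 | -3=+1→1*; -4=+1→0
ply 4: 1 is terminal -1 (X); from 10 depth 9
if O skipped the turn, X would face:
~ ply 1, X at 10 | -3=+1→7*; -4=-1→6
~ ply 2, O at 7 | -3=-1→4*; -4=-1→3
~ ply 3, X at 4 | -3=+1→1*; -4=+1→0
~ ply 4: 1 is terminal -1 (O); from 10 depth 9
compare (O): move=+1 vs pass=-1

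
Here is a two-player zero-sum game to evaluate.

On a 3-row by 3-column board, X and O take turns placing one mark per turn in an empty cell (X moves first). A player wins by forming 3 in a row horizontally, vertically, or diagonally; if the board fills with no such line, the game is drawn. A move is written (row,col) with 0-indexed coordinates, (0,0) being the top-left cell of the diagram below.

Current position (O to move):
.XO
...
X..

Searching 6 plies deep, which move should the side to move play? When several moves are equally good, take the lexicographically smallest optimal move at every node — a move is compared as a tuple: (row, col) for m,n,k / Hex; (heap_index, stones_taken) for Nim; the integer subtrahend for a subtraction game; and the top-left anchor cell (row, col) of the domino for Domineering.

ply 1, O at .XO/.../X.. | (0,0)=-1→OXO/.../X..; (1,0)=-1→.XO/O../X..; (1,1)=+0→.XO/.O./X..*; (1,2)=-1→.XO/..O/X..; (2,1)=+0→.XO/.../XO.; (2,2)=+0→.XO/.../X.O
ply 2, X at .XO/.O./X.. | (0,0)=+0→XXO/.O./X..*; (1,0)=+0→.XO/XO./X..; (1,2)=+0→.XO/.OX/X..; (2,1)=-1→.XO/.O./XX.; (2,2)=+0→.XO/.O./X.X
ply 3, O at XXO/.O./X.. | (1,0)=+0→XXO/OO./X..*; (1,2)=-1→XXO/.OO/X..; (2,1)=-1→XXO/.O./XO.; (2,2)=-1→XXO/.O./X.O
ply 4, X at XXO/OO./X.. | (1,2)=+0→XXO/OOX/X..*; (2,1)=-1→XXO/OO./XX.; (2,2)=-1→XXO/OO./X.X
ply 5, O at XXO/OOX/X.. | (2,1)=+0→XXO/OOX/XO.*; (2,2)=+0→XXO/OOX/X.O
ply 6, X at XXO/OOX/XO. | (2,2)=+0→XXO/OOX/XOX*
ply 7: XXO/OOX/XOX is terminal +0 (O); from .XO/.../X.. depth 6

O's best at [.XO/.../X..]: (1,1)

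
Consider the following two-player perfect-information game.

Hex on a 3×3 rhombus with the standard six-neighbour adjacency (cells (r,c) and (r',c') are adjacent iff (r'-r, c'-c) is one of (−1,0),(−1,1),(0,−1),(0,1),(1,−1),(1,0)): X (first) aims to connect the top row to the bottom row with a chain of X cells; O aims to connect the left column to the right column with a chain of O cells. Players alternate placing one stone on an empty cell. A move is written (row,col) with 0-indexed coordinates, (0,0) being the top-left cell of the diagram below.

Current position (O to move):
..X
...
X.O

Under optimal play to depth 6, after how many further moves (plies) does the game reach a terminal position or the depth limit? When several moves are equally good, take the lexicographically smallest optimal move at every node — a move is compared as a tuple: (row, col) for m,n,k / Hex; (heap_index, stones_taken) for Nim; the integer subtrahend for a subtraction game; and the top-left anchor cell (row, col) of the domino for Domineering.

p1 O@[..X/.../X.O]: (0,0)[O.X/.../X.O]-1* (0,1)[.OX/.../X.O]-1 (1,0)[..X/O../X.O]-1 (1,1)[..X/.O./X.O]-1 (1,2)[..X/..O/X.O]-1 (2,1)[..X/.../XOO]-1
p2 X@[O.X/.../X.O]: (0,1)[OXX/.../X.O]+1* (1,0)[O.X/X../X.O]+1 (1,1)[O.X/.X./X.O]+1 (1,2)[O.X/..X/X.O]+1 (2,1)[O.X/.../XXO]+1
p3 O@[OXX/.../X.O]: (1,0)[OXX/O../X.O]-1* (1,1)[OXX/.O./X.O]-1 (1,2)[OXX/..O/X.O]-1 (2,1)[OXX/.../XOO]-1
p4 X@[OXX/O../X.O]: (1,1)[OXX/OX./X.O]+1* (1,2)[OXX/O.X/X.O]+1 (2,1)[OXX/O../XXO]+1
p5 O@[OXX/OX./X.O] terminal -1; root [..X/.../X.O] d6

PV length from [..X/.../X.O]: 4 plies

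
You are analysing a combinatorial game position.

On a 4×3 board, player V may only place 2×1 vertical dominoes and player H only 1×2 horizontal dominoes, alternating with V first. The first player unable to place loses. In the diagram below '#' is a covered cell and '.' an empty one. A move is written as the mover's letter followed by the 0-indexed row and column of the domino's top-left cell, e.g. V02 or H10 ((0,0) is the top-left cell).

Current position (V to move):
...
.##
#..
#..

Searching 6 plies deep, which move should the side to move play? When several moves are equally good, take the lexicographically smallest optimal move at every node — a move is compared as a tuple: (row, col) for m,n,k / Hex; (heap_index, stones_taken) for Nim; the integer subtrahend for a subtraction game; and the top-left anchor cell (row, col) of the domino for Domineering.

V's best at [.../.##/#../#..]: V21

p1 V@[.../.##/#../#..]: V00[#../###/#../#..]-1 V21[.../.##/##./##.]+1* V22[.../.##/#.#/#.#]+1
p2 H@[.../.##/##./##.]: H00[##./.##/##./##.]-1* H01[.##/.##/##./##.]-1
p3 V@[##./.##/##./##.]: V22[##./.##/###/###]+1*
p4 H@[##./.##/###/###] terminal -1; root [.../.##/#../#..] d6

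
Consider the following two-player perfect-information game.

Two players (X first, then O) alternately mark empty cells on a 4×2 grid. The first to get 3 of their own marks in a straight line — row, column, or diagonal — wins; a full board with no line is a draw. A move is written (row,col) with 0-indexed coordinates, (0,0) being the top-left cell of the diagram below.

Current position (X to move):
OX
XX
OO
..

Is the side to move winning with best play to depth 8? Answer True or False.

X winning at [OX/XX/OO/..]: False

[OX/XX/OO/..] X move#1: (3,0):+0/OX/XX/OO/X.*, (3,1):+0/OX/XX/OO/.X
[OX/XX/OO/X.] O move#2: (3,1):+0/OX/XX/OO/XO*
[OX/XX/OO/XO] end (terminal +0, X#3); searched OX/XX/OO/.. to 8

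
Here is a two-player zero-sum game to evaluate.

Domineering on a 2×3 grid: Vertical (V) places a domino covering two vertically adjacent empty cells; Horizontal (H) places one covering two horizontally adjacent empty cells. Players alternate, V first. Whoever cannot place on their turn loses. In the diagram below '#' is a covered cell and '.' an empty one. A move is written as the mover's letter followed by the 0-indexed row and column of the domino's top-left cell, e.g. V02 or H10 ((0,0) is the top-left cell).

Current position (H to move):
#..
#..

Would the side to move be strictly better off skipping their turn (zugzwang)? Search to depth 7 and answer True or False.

[#../#..] H move#1: H01:+1/###/#..*, H11:+1/#../###
[###/#..] end (terminal -1, V#2); searched #../#.. to 7
if H skipped the turn, V would face:
~ [#../#..] V move#1: V01:+1/##./##.*, V02:+1/#.#/#.#
~ [##./##.] end (terminal -1, H#2); searched #../#.. to 7
compare (H): move=+1 vs pass=-1

zugzwang(#../#.., H) = False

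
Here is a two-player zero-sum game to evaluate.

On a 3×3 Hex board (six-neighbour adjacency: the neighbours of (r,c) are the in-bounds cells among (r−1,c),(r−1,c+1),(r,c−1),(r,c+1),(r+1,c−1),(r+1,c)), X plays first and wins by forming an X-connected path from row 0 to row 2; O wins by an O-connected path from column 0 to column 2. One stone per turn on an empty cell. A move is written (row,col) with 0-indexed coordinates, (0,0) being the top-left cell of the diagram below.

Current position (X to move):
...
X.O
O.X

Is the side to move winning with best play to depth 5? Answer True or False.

X winning at [.../X.O/O.X]: False

p1 X@[.../X.O/O.X]: (0,0)[X../X.O/O.X]-1* (0,1)[.X./X.O/O.X]-1 (0,2)[..X/X.O/O.X]-1 (1,1)[.../XXO/O.X]-1 (2,1)[.../X.O/OXX]-1
p2 O@[X../X.O/O.X]: (0,1)[XO./X.O/O.X]+1* (0,2)[X.O/X.O/O.X]+1 (1,1)[X../XOO/O.X]+1 (2,1)[X../X.O/OOX]+1
p3 X@[XO./X.O/O.X]: (0,2)[XOX/X.O/O.X]-1* (1,1)[XO./XXO/O.X]-1 (2,1)[XO./X.O/OXX]-1
p4 O@[XOX/X.O/O.X]: (1,1)[XOX/XOO/O.X]+1* (2,1)[XOX/X.O/OOX]+1
p5 X@[XOX/XOO/O.X] terminal -1; root [.../X.O/O.X] d5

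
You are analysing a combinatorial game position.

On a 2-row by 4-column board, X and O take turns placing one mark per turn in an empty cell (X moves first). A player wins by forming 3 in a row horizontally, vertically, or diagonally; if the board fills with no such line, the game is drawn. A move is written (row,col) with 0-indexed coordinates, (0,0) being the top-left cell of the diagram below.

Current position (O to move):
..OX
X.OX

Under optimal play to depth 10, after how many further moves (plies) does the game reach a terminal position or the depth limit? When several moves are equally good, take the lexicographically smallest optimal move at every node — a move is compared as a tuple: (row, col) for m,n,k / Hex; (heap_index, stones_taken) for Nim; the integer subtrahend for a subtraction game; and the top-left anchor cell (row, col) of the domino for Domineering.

PV length from [..OX/X.OX]: 3 plies

p1 O@[..OX/X.OX]: (0,0)[O.OX/X.OX]+0* (0,1)[.OOX/X.OX]+0 (1,1)[..OX/XOOX]+0
p2 X@[O.OX/X.OX]: (0,1)[OXOX/X.OX]+0* (1,1)[O.OX/XXOX]-1
p3 O@[OXOX/X.OX]: (1,1)[OXOX/XOOX]+0*
p4 X@[OXOX/XOOX] terminal +0; root [..OX/X.OX] d10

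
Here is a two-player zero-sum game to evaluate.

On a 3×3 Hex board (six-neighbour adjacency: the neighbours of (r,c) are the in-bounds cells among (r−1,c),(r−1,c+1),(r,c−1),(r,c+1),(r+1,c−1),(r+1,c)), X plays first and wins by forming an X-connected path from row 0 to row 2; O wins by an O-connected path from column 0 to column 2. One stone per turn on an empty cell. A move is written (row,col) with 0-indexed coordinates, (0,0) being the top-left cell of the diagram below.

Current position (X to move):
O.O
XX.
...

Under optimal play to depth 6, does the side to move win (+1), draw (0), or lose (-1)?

value(O.O/XX./..., X) = +1

p1 X@[O.O/XX./...]: (0,1)[OXO/XX./...]+1* (1,2)[O.O/XXX/...]-1 (2,0)[O.O/XX./X..]-1 (2,1)[O.O/XX./.X.]-1 (2,2)[O.O/XX./..X]-1
p2 O@[OXO/XX./...]: (1,2)[OXO/XXO/...]-1* (2,0)[OXO/XX./O..]-1 (2,1)[OXO/XX./.O.]-1 (2,2)[OXO/XX./..O]-1
p3 X@[OXO/XXO/...]: (2,0)[OXO/XXO/X..]+1* (2,1)[OXO/XXO/.X.]+1 (2,2)[OXO/XXO/..X]+1
p4 O@[OXO/XXO/X..] terminal -1; root [O.O/XX./...] d6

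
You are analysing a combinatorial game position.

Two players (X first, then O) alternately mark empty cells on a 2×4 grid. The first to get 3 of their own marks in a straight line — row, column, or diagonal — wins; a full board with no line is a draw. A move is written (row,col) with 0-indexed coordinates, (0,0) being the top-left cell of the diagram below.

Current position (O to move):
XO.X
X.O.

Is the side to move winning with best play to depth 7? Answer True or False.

O winning at [XO.X/X.O.]: False

ply 1, O at XO.X/X.O. | (0,2)=+0→XOOX/X.O.*; (1,1)=+0→XO.X/XOO.; (1,3)=+0→XO.X/X.OO
ply 2, X at XOOX/X.O. | (1,1)=+0→XOOX/XXO.*; (1,3)=+0→XOOX/X.OX
ply 3, O at XOOX/XXO. | (1,3)=+0→XOOX/XXOO*
ply 4: XOOX/XXOO is terminal +0 (X); from XO.X/X.O. depth 7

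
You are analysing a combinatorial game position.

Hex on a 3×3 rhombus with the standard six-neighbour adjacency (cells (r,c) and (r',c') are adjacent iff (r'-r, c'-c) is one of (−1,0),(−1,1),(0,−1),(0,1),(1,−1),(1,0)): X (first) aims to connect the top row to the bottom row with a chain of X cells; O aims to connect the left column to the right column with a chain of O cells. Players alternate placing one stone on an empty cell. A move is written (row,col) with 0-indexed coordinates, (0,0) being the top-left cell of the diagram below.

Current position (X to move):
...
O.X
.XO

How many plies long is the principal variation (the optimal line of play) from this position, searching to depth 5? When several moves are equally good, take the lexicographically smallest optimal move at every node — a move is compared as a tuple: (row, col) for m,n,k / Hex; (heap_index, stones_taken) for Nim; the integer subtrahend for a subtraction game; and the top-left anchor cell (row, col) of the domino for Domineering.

ply 1, X at .../O.X/.XO | (0,0)=-1→X../O.X/.XO; (0,1)=+1→.X./O.X/.XO*; (0,2)=+1→..X/O.X/.XO; (1,1)=+1→.../OXX/.XO; (2,0)=-1→.../O.X/XXO
ply 2, O at .X./O.X/.XO | (0,0)=-1→OX./O.X/.XO*; (0,2)=-1→.XO/O.X/.XO; (1,1)=-1→.X./OOX/.XO; (2,0)=-1→.X./O.X/OXO
ply 3, X at OX./O.X/.XO | (0,2)=+1→OXX/O.X/.XO*; (1,1)=+1→OX./OXX/.XO; (2,0)=+1→OX./O.X/XXO
ply 4: OXX/O.X/.XO is terminal -1 (O); from .../O.X/.XO depth 5

PV length from [.../O.X/.XO]: 3 plies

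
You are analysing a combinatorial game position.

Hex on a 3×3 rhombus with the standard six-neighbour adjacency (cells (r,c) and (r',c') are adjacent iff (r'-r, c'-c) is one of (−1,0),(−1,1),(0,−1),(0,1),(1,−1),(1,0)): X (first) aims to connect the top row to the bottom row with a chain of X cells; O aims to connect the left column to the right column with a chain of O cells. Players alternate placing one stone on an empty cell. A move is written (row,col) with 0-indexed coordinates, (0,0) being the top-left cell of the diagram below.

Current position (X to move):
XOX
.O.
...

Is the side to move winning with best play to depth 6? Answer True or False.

p1 X@[XOX/.O./...]: (1,0)[XOX/XO./...]+1* (1,2)[XOX/.OX/...]+1 (2,0)[XOX/.O./X..]+1 (2,1)[XOX/.O./.X.]-1 (2,2)[XOX/.O./..X]-1
p2 O@[XOX/XO./...]: (1,2)[XOX/XOO/...]-1* (2,0)[XOX/XO./O..]-1 (2,1)[XOX/XO./.O.]-1 (2,2)[XOX/XO./..O]-1
p3 X@[XOX/XOO/...]: (2,0)[XOX/XOO/X..]+1* (2,1)[XOX/XOO/.X.]-1 (2,2)[XOX/XOO/..X]-1
p4 O@[XOX/XOO/X..] terminal -1; root [XOX/.O./...] d6

X winning at [XOX/.O./...]: True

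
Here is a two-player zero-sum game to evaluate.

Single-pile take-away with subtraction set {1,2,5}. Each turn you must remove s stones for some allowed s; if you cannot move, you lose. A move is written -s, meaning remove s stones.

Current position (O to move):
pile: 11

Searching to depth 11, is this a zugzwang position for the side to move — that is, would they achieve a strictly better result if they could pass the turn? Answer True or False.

zugzwang(11, O) = False

[11] O move#1: -1:-1/10, -2:+1/9*, -5:+1/6
[9] X move#2: -1:-1/8*, -2:-1/7, -5:-1/4
[8] O move#3: -1:-1/7, -2:+1/6*, -5:+1/3
[6] X move#4: -1:-1/5*, -2:-1/4, -5:-1/1
[5] O move#5: -1:-1/4, -2:+1/3*, -5:+1/0
[3] X move#6: -1:-1/2*, -2:-1/1
[2] O move#7: -1:-1/1, -2:+1/0*
[0] end (terminal -1, X#8); searched 11 to 11
if O skipped the turn, X would face:
~ [11] X move#1: -1:-1/10, -2:+1/9*, -5:+1/6
~ [9] O move#2: -1:-1/8*, -2:-1/7, -5:-1/4
~ [8] X move#3: -1:-1/7, -2:+1/6*, -5:+1/3
~ [6] O move#4: -1:-1/5*, -2:-1/4, -5:-1/1
~ [5] X move#5: -1:-1/4, -2:+1/3*, -5:+1/0
~ [3] O move#6: -1:-1/2*, -2:-1/1
~ [2] X move#7: -1:-1/1, -2:+1/0*
~ [0] end (terminal -1, O#8); searched 11 to 11
compare (O): move=+1 vs pass=-1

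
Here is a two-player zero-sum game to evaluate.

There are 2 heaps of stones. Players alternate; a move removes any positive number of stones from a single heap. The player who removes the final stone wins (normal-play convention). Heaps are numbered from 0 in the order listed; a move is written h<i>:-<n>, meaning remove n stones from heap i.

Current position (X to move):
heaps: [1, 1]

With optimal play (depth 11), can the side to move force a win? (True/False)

X winning at [(1,1)]: False

[(1,1)] X move#1: h0:-1:-1/(0,1)*, h1:-1:-1/(1,0)
[(0,1)] O move#2: h1:-1:+1/(0,0)*
[(0,0)] end (terminal -1, X#3); searched (1,1) to 11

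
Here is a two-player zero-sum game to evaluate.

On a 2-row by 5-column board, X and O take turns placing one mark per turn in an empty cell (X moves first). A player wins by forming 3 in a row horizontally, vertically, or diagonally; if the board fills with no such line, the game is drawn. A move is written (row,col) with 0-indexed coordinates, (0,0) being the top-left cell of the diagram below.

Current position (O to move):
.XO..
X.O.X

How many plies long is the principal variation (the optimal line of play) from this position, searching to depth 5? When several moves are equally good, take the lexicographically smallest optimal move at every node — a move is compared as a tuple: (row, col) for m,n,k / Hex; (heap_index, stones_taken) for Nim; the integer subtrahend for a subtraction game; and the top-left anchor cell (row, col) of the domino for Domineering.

p1 O@[.XO../X.O.X]: (0,0)[OXO../X.O.X]+0* (0,3)[.XOO./X.O.X]+0 (0,4)[.XO.O/X.O.X]+0 (1,1)[.XO../XOO.X]+0 (1,3)[.XO../X.OOX]+0
p2 X@[OXO../X.O.X]: (0,3)[OXOX./X.O.X]+0* (0,4)[OXO.X/X.O.X]+0 (1,1)[OXO../XXO.X]+0 (1,3)[OXO../X.OXX]+0
p3 O@[OXOX./X.O.X]: (0,4)[OXOXO/X.O.X]+0* (1,1)[OXOX./XOO.X]+0 (1,3)[OXOX./X.OOX]+0
p4 X@[OXOXO/X.O.X]: (1,1)[OXOXO/XXO.X]+0* (1,3)[OXOXO/X.OXX]+0
p5 O@[OXOXO/XXO.X]: (1,3)[OXOXO/XXOOX]+0*
p6 X@[OXOXO/XXOOX] terminal +0; root [.XO../X.O.X] d5

PV length from [.XO../X.O.X]: 5 plies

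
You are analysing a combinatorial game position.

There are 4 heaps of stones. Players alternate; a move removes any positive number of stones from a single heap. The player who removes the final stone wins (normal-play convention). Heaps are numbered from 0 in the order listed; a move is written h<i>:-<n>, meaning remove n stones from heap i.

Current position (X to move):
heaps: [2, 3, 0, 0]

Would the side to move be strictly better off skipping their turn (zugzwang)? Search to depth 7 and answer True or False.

ply 1, X at (2,3,0,0) | h0:-1=-1→(1,3,0,0); h0:-2=-1→(0,3,0,0); h1:-1=+1→(2,2,0,0)*; h1:-2=-1→(2,1,0,0); h1:-3=-1→(2,0,0,0)
ply 2, O at (2,2,0,0) | h0:-1=-1→(1,2,0,0)*; h0:-2=-1→(0,2,0,0); h1:-1=-1→(2,1,0,0); h1:-2=-1→(2,0,0,0)
ply 3, X at (1,2,0,0) | h0:-1=-1→(0,2,0,0); h1:-1=+1→(1,1,0,0)*; h1:-2=-1→(1,0,0,0)
ply 4, O at (1,1,0,0) | h0:-1=-1→(0,1,0,0)*; h1:-1=-1→(1,0,0,0)
ply 5, X at (0,1,0,0) | h1:-1=+1→(0,0,0,0)*
ply 6: (0,0,0,0) is terminal -1 (O); from (2,3,0,0) depth 7
suppose X passes — search the same position with O to move:
pass> ply 1, O at (2,3,0,0) | h0:-1=-1→(1,3,0,0); h0:-2=-1→(0,3,0,0); h1:-1=+1→(2,2,0,0)*; h1:-2=-1→(2,1,0,0); h1:-3=-1→(2,0,0,0)
pass> ply 2, X at (2,2,0,0) | h0:-1=-1→(1,2,0,0)*; h0:-2=-1→(0,2,0,0); h1:-1=-1→(2,1,0,0); h1:-2=-1→(2,0,0,0)
pass> ply 3, O at (1,2,0,0) | h0:-1=-1→(0,2,0,0); h1:-1=+1→(1,1,0,0)*; h1:-2=-1→(1,0,0,0)
pass> ply 4, X at (1,1,0,0) | h0:-1=-1→(0,1,0,0)*; h1:-1=-1→(1,0,0,0)
pass> ply 5, O at (0,1,0,0) | h1:-1=+1→(0,0,0,0)*
pass> ply 6: (0,0,0,0) is terminal -1 (X); from (2,3,0,0) depth 7
for X: play +1, pass -1

zugzwang((2,3,0,0), X) = False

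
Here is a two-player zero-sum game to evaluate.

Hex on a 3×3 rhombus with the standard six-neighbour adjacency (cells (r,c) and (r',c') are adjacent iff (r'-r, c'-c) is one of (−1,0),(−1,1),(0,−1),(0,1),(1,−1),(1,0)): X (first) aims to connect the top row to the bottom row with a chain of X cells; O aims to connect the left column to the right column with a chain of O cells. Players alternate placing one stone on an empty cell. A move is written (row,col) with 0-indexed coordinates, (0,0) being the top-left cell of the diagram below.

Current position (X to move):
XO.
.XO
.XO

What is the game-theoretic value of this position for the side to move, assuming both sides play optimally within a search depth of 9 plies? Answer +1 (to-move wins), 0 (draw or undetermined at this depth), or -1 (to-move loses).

p1 X@[XO./.XO/.XO]: (0,2)[XOX/.XO/.XO]+1* (1,0)[XO./XXO/.XO]+1 (2,0)[XO./.XO/XXO]+1
p2 O@[XOX/.XO/.XO] terminal -1; root [XO./.XO/.XO] d9

value(XO./.XO/.XO, X) = +1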